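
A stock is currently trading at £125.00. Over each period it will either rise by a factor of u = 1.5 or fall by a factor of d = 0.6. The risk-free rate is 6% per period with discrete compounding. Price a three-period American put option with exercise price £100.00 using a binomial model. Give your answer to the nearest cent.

£18.37

Risk-neutral probability p = (1 + 0.06 − 0.6)/(1.5 − 0.6) = 0.4600/0.9000 = 0.5111
Terminal stock prices: S_uuu = 421.9, S_uud = 168.8, S_udd = 67.5, S_ddd = 27
Terminal payoffs (K − S): max(-321.9, 0) = 0, max(-68.75, 0) = 0, max(32.5, 0) = 32.5, max(73, 0) = 73
Node uu (S = 281.2): continuation = 1/1.06·[0.5111·0.0000 + 0.4889·0.0000] = 0.0000; exercise value = 0.0000 ≤ continuation, so V_uu = 0.0000
Node ud (S = 112.5): continuation = 1/1.06·[0.5111·0.0000 + 0.4889·32.5000] = 14.9895; exercise value = 0.0000 ≤ continuation, so V_ud = 14.9895
Node dd (S = 45): continuation = 1/1.06·[0.5111·32.5000 + 0.4889·73.0000] = 49.3396; exercise value = 55.0000 > continuation, so V_dd = 55.0000 (exercise)
Node u (S = 187.5): continuation = 1/1.06·[0.5111·0.0000 + 0.4889·14.9895] = 6.9134; exercise value = 0.0000 ≤ continuation, so V_u = 6.9134
Node d (S = 75): continuation = 1/1.06·[0.5111·14.9895 + 0.4889·55.0000] = 32.5945; exercise value = 25.0000 ≤ continuation, so V_d = 32.5945
Node 0 (S = 125): continuation = 1/1.06·[0.5111·6.9134 + 0.4889·32.5945] = 18.3666; exercise value = 0.0000 ≤ continuation, so V_0 = 18.3666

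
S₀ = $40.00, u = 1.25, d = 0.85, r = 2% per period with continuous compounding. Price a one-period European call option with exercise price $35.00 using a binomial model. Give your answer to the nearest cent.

$6.26

Risk-neutral probability p = (e^0.02 − 0.85)/(1.25 − 0.85) = 0.1702/0.4000 = 0.4255
Terminal stock prices: S_u = 50, S_d = 34
Terminal payoffs (S − K): max(15, 0) = 15, max(-1, 0) = 0
Node 0 (S = 40): V_0 = e^(−0.02)·[0.4255·15.0000 + 0.5745·0.0000] = 6.2562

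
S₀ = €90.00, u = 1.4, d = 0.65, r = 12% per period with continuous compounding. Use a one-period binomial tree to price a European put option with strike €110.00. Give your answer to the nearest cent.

€16.60

Risk-neutral probability p = (e^0.12 − 0.65)/(1.4 − 0.65) = 0.4775/0.7500 = 0.6367
Terminal stock prices: S_u = 126, S_d = 58.5
Terminal payoffs (K − S): max(-16, 0) = 0, max(51.5, 0) = 51.5
Node 0 (S = 90): V_0 = e^(−0.12)·[0.6367·0.0000 + 0.3633·51.5000] = 16.5960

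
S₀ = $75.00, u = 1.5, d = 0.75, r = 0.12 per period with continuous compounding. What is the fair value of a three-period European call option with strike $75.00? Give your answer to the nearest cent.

Risk-neutral probability p = (e^0.12 − 0.75)/(1.5 − 0.75) = 0.3775/0.7500 = 0.5033
Terminal stock prices: S_uuu = 253.1, S_uud = 126.6, S_udd = 63.28, S_ddd = 31.64
Terminal payoffs (S − K): max(178.1, 0) = 178.1, max(51.56, 0) = 51.56, max(-11.72, 0) = 0, max(-43.36, 0) = 0
Node uu (S = 168.8): V_uu = e^(−0.12)·[0.5033·178.1250 + 0.4967·51.5625] = 102.2310
Node ud (S = 84.38): V_ud = e^(−0.12)·[0.5033·51.5625 + 0.4967·0.0000] = 23.0182
Node dd (S = 42.19): V_dd = e^(−0.12)·[0.5033·0.0000 + 0.4967·0.0000] = 0.0000
Node u (S = 112.5): V_u = e^(−0.12)·[0.5033·102.2310 + 0.4967·23.0182] = 55.7769
Node d (S = 56.25): V_d = e^(−0.12)·[0.5033·23.0182 + 0.4967·0.0000] = 10.2756
Node 0 (S = 75): V_0 = e^(−0.12)·[0.5033·55.7769 + 0.4967·10.2756] = 29.4260

$29.43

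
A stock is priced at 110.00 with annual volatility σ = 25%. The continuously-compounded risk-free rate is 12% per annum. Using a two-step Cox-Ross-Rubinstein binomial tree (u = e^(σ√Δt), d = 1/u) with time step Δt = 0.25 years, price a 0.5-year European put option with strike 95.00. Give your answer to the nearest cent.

1.48

CRR parameters: u = e^(σ√Δt) = e^(0.25·√0.25) = 1.1331, d = 1/u = 0.8825
Per-period rate: rΔt = 0.12·0.25 = 0.03, so R = e^0.03 = 1.0305
Risk-neutral probability p = (e^0.03 − 0.8825)/(1.1331 − 0.8825) = 0.1480/0.2507 = 0.5903
Terminal stock prices: S_uu = 141.2, S_ud = 110, S_dd = 85.67
Terminal payoffs (K − S): max(-46.24, 0) = 0, max(-15, 0) = 0, max(9.332, 0) = 9.332
Node u (S = 124.6): V_u = e^(−0.03)·[0.5903·0.0000 + 0.4097·0.0000] = 0.0000
Node d (S = 97.07): V_d = e^(−0.03)·[0.5903·0.0000 + 0.4097·9.3319] = 3.7104
Node 0 (S = 110): V_0 = e^(−0.03)·[0.5903·0.0000 + 0.4097·3.7104] = 1.4752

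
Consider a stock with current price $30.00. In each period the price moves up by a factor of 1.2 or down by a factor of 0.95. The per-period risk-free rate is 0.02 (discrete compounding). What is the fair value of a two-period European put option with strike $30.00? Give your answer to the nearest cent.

Risk-neutral probability p = (1 + 0.02 − 0.95)/(1.2 − 0.95) = 0.0700/0.2500 = 0.2800
Terminal stock prices: S_uu = 43.2, S_ud = 34.2, S_dd = 27.07
Terminal payoffs (K − S): max(-13.2, 0) = 0, max(-4.2, 0) = 0, max(2.925, 0) = 2.925
Node u (S = 36): V_u = 1/1.02·[0.2800·0.0000 + 0.7200·0.0000] = 0.0000
Node d (S = 28.5): V_d = 1/1.02·[0.2800·0.0000 + 0.7200·2.9250] = 2.0647
Node 0 (S = 30): V_0 = 1/1.02·[0.2800·0.0000 + 0.7200·2.0647] = 1.4574

$1.46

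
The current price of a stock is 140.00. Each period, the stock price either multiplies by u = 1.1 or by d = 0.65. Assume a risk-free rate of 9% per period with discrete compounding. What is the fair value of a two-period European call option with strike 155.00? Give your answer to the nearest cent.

11.59

Risk-neutral probability p = (1 + 0.09 − 0.65)/(1.1 − 0.65) = 0.4400/0.4500 = 0.9778
Terminal stock prices: S_uu = 169.4, S_ud = 100.1, S_dd = 59.15
Terminal payoffs (S − K): max(14.4, 0) = 14.4, max(-54.9, 0) = 0, max(-95.85, 0) = 0
Node u (S = 154): V_u = 1/1.09·[0.9778·14.4000 + 0.0222·0.0000] = 12.9174
Node d (S = 91): V_d = 1/1.09·[0.9778·0.0000 + 0.0222·0.0000] = 0.0000
Node 0 (S = 140): V_0 = 1/1.09·[0.9778·12.9174 + 0.0222·0.0000] = 11.5875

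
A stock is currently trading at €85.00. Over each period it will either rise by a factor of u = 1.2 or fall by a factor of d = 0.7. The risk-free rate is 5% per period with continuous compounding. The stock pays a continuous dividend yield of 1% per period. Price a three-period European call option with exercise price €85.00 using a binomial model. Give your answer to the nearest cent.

Per-period risk-free factor R = e^0.05 = 1.0513; dividend-adjusted growth = e^(0.05−0.01) = 1.0408.
Risk-neutral probability p = (1.0408 − 0.7)/(1.2 − 0.7) = 0.3408/0.5000 = 0.6816
Terminal stock prices: S_uuu = 146.9, S_uud = 85.68, S_udd = 49.98, S_ddd = 29.15
Terminal payoffs (S − K): max(61.88, 0) = 61.88, max(0.68, 0) = 0.68, max(-35.02, 0) = 0, max(-55.85, 0) = 0
Node uu (S = 122.4): V_uu = e^(−0.05)·[0.6816·61.8800 + 0.3184·0.6800] = 40.3276
Node ud (S = 71.4): V_ud = e^(−0.05)·[0.6816·0.6800 + 0.3184·0.0000] = 0.4409
Node dd (S = 41.65): V_dd = e^(−0.05)·[0.6816·0.0000 + 0.3184·0.0000] = 0.0000
Node u (S = 102): V_u = e^(−0.05)·[0.6816·40.3276 + 0.3184·0.4409] = 26.2811
Node d (S = 59.5): V_d = e^(−0.05)·[0.6816·0.4409 + 0.3184·0.0000] = 0.2859
Node 0 (S = 85): V_0 = e^(−0.05)·[0.6816·26.2811 + 0.3184·0.2859] = 17.1267

€17.13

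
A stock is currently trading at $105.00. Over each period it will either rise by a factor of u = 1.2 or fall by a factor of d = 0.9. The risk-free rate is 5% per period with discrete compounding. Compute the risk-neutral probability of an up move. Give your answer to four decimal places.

p = 0.5000

Risk-neutral probability p = (1 + 0.05 − 0.9)/(1.2 − 0.9) = 0.1500/0.3000 = 0.5000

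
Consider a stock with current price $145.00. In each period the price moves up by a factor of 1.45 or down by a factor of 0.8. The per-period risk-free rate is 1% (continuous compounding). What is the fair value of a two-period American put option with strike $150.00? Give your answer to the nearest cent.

Risk-neutral probability p = (e^0.01 − 0.8)/(1.45 − 0.8) = 0.2101/0.6500 = 0.3232
Terminal stock prices: S_uu = 304.9, S_ud = 168.2, S_dd = 92.8
Terminal payoffs (K − S): max(-154.9, 0) = 0, max(-18.2, 0) = 0, max(57.2, 0) = 57.2
Node u (S = 210.2): continuation = e^(−0.01)·[0.3232·0.0000 + 0.6768·0.0000] = 0.0000; exercise value = 0.0000 ≤ continuation, so V_u = 0.0000
Node d (S = 116): continuation = e^(−0.01)·[0.3232·0.0000 + 0.6768·57.2000] = 38.3304; exercise value = 34.0000 ≤ continuation, so V_d = 38.3304
Node 0 (S = 145): continuation = e^(−0.01)·[0.3232·0.0000 + 0.6768·38.3304] = 25.6856; exercise value = 5.0000 ≤ continuation, so V_0 = 25.6856

$25.69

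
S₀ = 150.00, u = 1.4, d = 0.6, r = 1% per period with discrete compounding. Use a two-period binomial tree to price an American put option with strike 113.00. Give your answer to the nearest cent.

13.75

Risk-neutral probability p = (1 + 0.01 − 0.6)/(1.4 − 0.6) = 0.4100/0.8000 = 0.5125
Terminal stock prices: S_uu = 294, S_ud = 126, S_dd = 54
Terminal payoffs (K − S): max(-181, 0) = 0, max(-13, 0) = 0, max(59, 0) = 59
Node u (S = 210): continuation = 1/1.01·[0.5125·0.0000 + 0.4875·0.0000] = 0.0000; exercise value = 0.0000 ≤ continuation, so V_u = 0.0000
Node d (S = 90): continuation = 1/1.01·[0.5125·0.0000 + 0.4875·59.0000] = 28.4777; exercise value = 23.0000 ≤ continuation, so V_d = 28.4777
Node 0 (S = 150): continuation = 1/1.01·[0.5125·0.0000 + 0.4875·28.4777] = 13.7454; exercise value = 0.0000 ≤ continuation, so V_0 = 13.7454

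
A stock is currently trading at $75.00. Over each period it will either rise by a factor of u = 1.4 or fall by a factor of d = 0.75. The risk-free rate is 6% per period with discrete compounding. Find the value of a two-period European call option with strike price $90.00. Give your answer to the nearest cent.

$11.54

Risk-neutral probability p = (1 + 0.06 − 0.75)/(1.4 − 0.75) = 0.3100/0.6500 = 0.4769
Terminal stock prices: S_uu = 147, S_ud = 78.75, S_dd = 42.19
Terminal payoffs (S − K): max(57, 0) = 57, max(-11.25, 0) = 0, max(-47.81, 0) = 0
Node u (S = 105): V_u = 1/1.06·[0.4769·57.0000 + 0.5231·0.0000] = 25.6459
Node d (S = 56.25): V_d = 1/1.06·[0.4769·0.0000 + 0.5231·0.0000] = 0.0000
Node 0 (S = 75): V_0 = 1/1.06·[0.4769·25.6459 + 0.5231·0.0000] = 11.5388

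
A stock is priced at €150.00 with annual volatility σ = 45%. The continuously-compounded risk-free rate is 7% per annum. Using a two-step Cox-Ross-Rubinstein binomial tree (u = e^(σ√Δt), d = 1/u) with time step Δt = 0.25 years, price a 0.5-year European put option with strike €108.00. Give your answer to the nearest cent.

€3.19

CRR parameters: u = e^(σ√Δt) = e^(0.45·√0.25) = 1.2523, d = 1/u = 0.7985
Per-period rate: rΔt = 0.07·0.25 = 0.0175, so R = e^0.0175 = 1.0177
Risk-neutral probability p = (e^0.0175 − 0.7985)/(1.2523 − 0.7985) = 0.2191/0.4538 = 0.4829
Terminal stock prices: S_uu = 235.2, S_ud = 150, S_dd = 95.64
Terminal payoffs (K − S): max(-127.2, 0) = 0, max(-42, 0) = 0, max(12.36, 0) = 12.36
Node u (S = 187.8): V_u = e^(−0.0175)·[0.4829·0.0000 + 0.5171·0.0000] = 0.0000
Node d (S = 119.8): V_d = e^(−0.0175)·[0.4829·0.0000 + 0.5171·12.3558] = 6.2785
Node 0 (S = 150): V_0 = e^(−0.0175)·[0.4829·0.0000 + 0.5171·6.2785] = 3.1904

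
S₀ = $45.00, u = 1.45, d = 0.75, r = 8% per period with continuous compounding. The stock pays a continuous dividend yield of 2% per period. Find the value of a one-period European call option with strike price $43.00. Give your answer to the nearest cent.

Per-period risk-free factor R = e^0.08 = 1.0833; dividend-adjusted growth = e^(0.08−0.02) = 1.0618.
Risk-neutral probability p = (1.0618 − 0.75)/(1.45 − 0.75) = 0.3118/0.7000 = 0.4455
Terminal stock prices: S_u = 65.25, S_d = 33.75
Terminal payoffs (S − K): max(22.25, 0) = 22.25, max(-9.25, 0) = 0
Node 0 (S = 45): V_0 = e^(−0.08)·[0.4455·22.2500 + 0.5545·0.0000] = 9.1499

$9.15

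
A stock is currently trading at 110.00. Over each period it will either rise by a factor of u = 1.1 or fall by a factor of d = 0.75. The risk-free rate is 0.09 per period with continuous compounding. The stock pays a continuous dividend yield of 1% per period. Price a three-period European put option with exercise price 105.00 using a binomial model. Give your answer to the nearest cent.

0.70

Per-period risk-free factor R = e^0.09 = 1.0942; dividend-adjusted growth = e^(0.09−0.01) = 1.0833.
Risk-neutral probability p = (1.0833 − 0.75)/(1.1 − 0.75) = 0.3333/0.3500 = 0.9522
Terminal stock prices: S_uuu = 146.4, S_uud = 99.83, S_udd = 68.06, S_ddd = 46.41
Terminal payoffs (K − S): max(-41.41, 0) = 0, max(5.175, 0) = 5.175, max(36.94, 0) = 36.94, max(58.59, 0) = 58.59
Node uu (S = 133.1): V_uu = e^(−0.09)·[0.9522·0.0000 + 0.0478·5.1750] = 0.2258
Node ud (S = 90.75): V_ud = e^(−0.09)·[0.9522·5.1750 + 0.0478·36.9375] = 6.1158
Node dd (S = 61.88): V_dd = e^(−0.09)·[0.9522·36.9375 + 0.0478·58.5938] = 34.7034
Node u (S = 121): V_u = e^(−0.09)·[0.9522·0.2258 + 0.0478·6.1158] = 0.4634
Node d (S = 82.5): V_d = e^(−0.09)·[0.9522·6.1158 + 0.0478·34.7034] = 6.8370
Node 0 (S = 110): V_0 = e^(−0.09)·[0.9522·0.4634 + 0.0478·6.8370] = 0.7017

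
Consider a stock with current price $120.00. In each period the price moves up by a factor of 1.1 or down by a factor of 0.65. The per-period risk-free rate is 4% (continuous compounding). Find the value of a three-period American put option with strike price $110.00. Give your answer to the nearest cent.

Risk-neutral probability p = (e^0.04 − 0.65)/(1.1 − 0.65) = 0.3908/0.4500 = 0.8685
Terminal stock prices: S_uuu = 159.7, S_uud = 94.38, S_udd = 55.77, S_ddd = 32.95
Terminal payoffs (K − S): max(-49.72, 0) = 0, max(15.62, 0) = 15.62, max(54.23, 0) = 54.23, max(77.05, 0) = 77.05
Node uu (S = 145.2): continuation = e^(−0.04)·[0.8685·0.0000 + 0.1315·15.6200] = 1.9740; exercise value = 0.0000 ≤ continuation, so V_uu = 1.9740
Node ud (S = 85.8): continuation = e^(−0.04)·[0.8685·15.6200 + 0.1315·54.2300] = 19.8868; exercise value = 24.2000 > continuation, so V_ud = 24.2000 (exercise)
Node dd (S = 50.7): continuation = e^(−0.04)·[0.8685·54.2300 + 0.1315·77.0450] = 54.9868; exercise value = 59.3000 > continuation, so V_dd = 59.3000 (exercise)
Node u (S = 132): continuation = e^(−0.04)·[0.8685·1.9740 + 0.1315·24.2000] = 4.7054; exercise value = 0.0000 ≤ continuation, so V_u = 4.7054
Node d (S = 78): continuation = e^(−0.04)·[0.8685·24.2000 + 0.1315·59.3000] = 27.6868; exercise value = 32.0000 > continuation, so V_d = 32.0000 (exercise)
Node 0 (S = 120): continuation = e^(−0.04)·[0.8685·4.7054 + 0.1315·32.0000] = 7.9702; exercise value = 0.0000 ≤ continuation, so V_0 = 7.9702

$7.97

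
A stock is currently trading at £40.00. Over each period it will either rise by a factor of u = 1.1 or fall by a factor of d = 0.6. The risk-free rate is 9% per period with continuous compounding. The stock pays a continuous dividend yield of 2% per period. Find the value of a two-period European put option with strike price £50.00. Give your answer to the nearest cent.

£3.33

Per-period risk-free factor R = e^0.09 = 1.0942; dividend-adjusted growth = e^(0.09−0.02) = 1.0725.
Risk-neutral probability p = (1.0725 − 0.6)/(1.1 − 0.6) = 0.4725/0.5000 = 0.9450
Terminal stock prices: S_uu = 48.4, S_ud = 26.4, S_dd = 14.4
Terminal payoffs (K − S): max(1.6, 0) = 1.6, max(23.6, 0) = 23.6, max(35.6, 0) = 35.6
Node u (S = 44): V_u = e^(−0.09)·[0.9450·1.6000 + 0.0550·23.6000] = 2.5678
Node d (S = 24): V_d = e^(−0.09)·[0.9450·23.6000 + 0.0550·35.6000] = 22.1718
Node 0 (S = 40): V_0 = e^(−0.09)·[0.9450·2.5678 + 0.0550·22.1718] = 3.3319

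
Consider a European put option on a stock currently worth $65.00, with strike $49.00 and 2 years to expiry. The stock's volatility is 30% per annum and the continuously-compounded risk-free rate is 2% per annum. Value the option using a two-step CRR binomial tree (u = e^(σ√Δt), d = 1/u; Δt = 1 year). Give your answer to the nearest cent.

$3.75

CRR parameters: u = e^(σ√Δt) = e^(0.3·√1) = 1.3499, d = 1/u = 0.7408
Per-period rate: rΔt = 0.02·1 = 0.02, so R = e^0.02 = 1.0202
Risk-neutral probability p = (e^0.02 − 0.7408)/(1.3499 − 0.7408) = 0.2794/0.6090 = 0.4587
Terminal stock prices: S_uu = 118.4, S_ud = 65, S_dd = 35.67
Terminal payoffs (K − S): max(-69.44, 0) = 0, max(-16, 0) = 0, max(13.33, 0) = 13.33
Node u (S = 87.74): V_u = e^(−0.02)·[0.4587·0.0000 + 0.5413·0.0000] = 0.0000
Node d (S = 48.15): V_d = e^(−0.02)·[0.4587·0.0000 + 0.5413·13.3272] = 7.0708
Node 0 (S = 65): V_0 = e^(−0.02)·[0.4587·0.0000 + 0.5413·7.0708] = 3.7515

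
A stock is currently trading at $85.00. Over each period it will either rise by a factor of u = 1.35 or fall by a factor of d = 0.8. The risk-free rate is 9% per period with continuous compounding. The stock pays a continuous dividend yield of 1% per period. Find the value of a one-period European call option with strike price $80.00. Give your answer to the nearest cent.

Per-period risk-free factor R = e^0.09 = 1.0942; dividend-adjusted growth = e^(0.09−0.01) = 1.0833.
Risk-neutral probability p = (1.0833 − 0.8)/(1.35 − 0.8) = 0.2833/0.5500 = 0.5151
Terminal stock prices: S_u = 114.8, S_d = 68
Terminal payoffs (S − K): max(34.75, 0) = 34.75, max(-12, 0) = 0
Node 0 (S = 85): V_0 = e^(−0.09)·[0.5151·34.7500 + 0.4849·0.0000] = 16.3581

$16.36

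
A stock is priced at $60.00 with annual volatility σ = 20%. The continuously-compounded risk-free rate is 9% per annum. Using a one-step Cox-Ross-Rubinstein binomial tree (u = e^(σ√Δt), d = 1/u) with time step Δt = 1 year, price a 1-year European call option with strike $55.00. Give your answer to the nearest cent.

CRR parameters: u = e^(σ√Δt) = e^(0.2·√1) = 1.2214, d = 1/u = 0.8187
Per-period rate: rΔt = 0.09·1 = 0.09, so R = e^0.09 = 1.0942
Risk-neutral probability p = (e^0.09 − 0.8187)/(1.2214 − 0.8187) = 0.2754/0.4027 = 0.6840
Terminal stock prices: S_u = 73.28, S_d = 49.12
Terminal payoffs (S − K): max(18.28, 0) = 18.28, max(-5.876, 0) = 0
Node 0 (S = 60): V_0 = e^(−0.09)·[0.6840·18.2842 + 0.3160·0.0000] = 11.4306

$11.43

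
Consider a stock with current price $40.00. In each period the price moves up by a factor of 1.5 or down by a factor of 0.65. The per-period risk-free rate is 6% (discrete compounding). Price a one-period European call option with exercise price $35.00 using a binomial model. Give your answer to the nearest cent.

$11.38

Risk-neutral probability p = (1 + 0.06 − 0.65)/(1.5 − 0.65) = 0.4100/0.8500 = 0.4824
Terminal stock prices: S_u = 60, S_d = 26
Terminal payoffs (S − K): max(25, 0) = 25, max(-9, 0) = 0
Node 0 (S = 40): V_0 = 1/1.06·[0.4824·25.0000 + 0.5176·0.0000] = 11.3762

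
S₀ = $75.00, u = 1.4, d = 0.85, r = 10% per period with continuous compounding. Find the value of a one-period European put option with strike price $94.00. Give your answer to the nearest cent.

$14.67

Risk-neutral probability p = (e^0.1 − 0.85)/(1.4 − 0.85) = 0.2552/0.5500 = 0.4639
Terminal stock prices: S_u = 105, S_d = 63.75
Terminal payoffs (K − S): max(-11, 0) = 0, max(30.25, 0) = 30.25
Node 0 (S = 75): V_0 = e^(−0.1)·[0.4639·0.0000 + 0.5361·30.2500] = 14.6725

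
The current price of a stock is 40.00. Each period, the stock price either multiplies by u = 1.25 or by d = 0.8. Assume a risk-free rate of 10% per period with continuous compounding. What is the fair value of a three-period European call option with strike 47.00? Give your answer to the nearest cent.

8.18

Risk-neutral probability p = (e^0.1 − 0.8)/(1.25 − 0.8) = 0.3052/0.4500 = 0.6782
Terminal stock prices: S_uuu = 78.12, S_uud = 50, S_udd = 32, S_ddd = 20.48
Terminal payoffs (S − K): max(31.12, 0) = 31.12, max(3, 0) = 3, max(-15, 0) = 0, max(-26.52, 0) = 0
Node uu (S = 62.5): V_uu = e^(−0.1)·[0.6782·31.1250 + 0.3218·3.0000] = 19.9726
Node ud (S = 40): V_ud = e^(−0.1)·[0.6782·3.0000 + 0.3218·0.0000] = 1.8409
Node dd (S = 25.6): V_dd = e^(−0.1)·[0.6782·0.0000 + 0.3218·0.0000] = 0.0000
Node u (S = 50): V_u = e^(−0.1)·[0.6782·19.9726 + 0.3218·1.8409] = 12.7917
Node d (S = 32): V_d = e^(−0.1)·[0.6782·1.8409 + 0.3218·0.0000] = 1.1296
Node 0 (S = 40): V_0 = e^(−0.1)·[0.6782·12.7917 + 0.3218·1.1296] = 8.1783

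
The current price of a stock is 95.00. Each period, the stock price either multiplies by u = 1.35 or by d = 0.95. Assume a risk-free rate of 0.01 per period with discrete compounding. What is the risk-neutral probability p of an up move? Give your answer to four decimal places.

p = 0.1500

Risk-neutral probability p = (1 + 0.01 − 0.95)/(1.35 − 0.95) = 0.0600/0.4000 = 0.1500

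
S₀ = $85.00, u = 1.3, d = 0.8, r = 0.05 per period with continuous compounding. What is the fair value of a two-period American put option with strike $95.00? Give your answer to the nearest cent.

$14.27

Risk-neutral probability p = (e^0.05 − 0.8)/(1.3 − 0.8) = 0.2513/0.5000 = 0.5025
Terminal stock prices: S_uu = 143.7, S_ud = 88.4, S_dd = 54.4
Terminal payoffs (K − S): max(-48.65, 0) = 0, max(6.6, 0) = 6.6, max(40.6, 0) = 40.6
Node u (S = 110.5): continuation = e^(−0.05)·[0.5025·0.0000 + 0.4975·6.6000] = 3.1231; exercise value = 0.0000 ≤ continuation, so V_u = 3.1231
Node d (S = 68): continuation = e^(−0.05)·[0.5025·6.6000 + 0.4975·40.6000] = 22.3668; exercise value = 27.0000 > continuation, so V_d = 27.0000 (exercise)
Node 0 (S = 85): continuation = e^(−0.05)·[0.5025·3.1231 + 0.4975·27.0000] = 14.2692; exercise value = 10.0000 ≤ continuation, so V_0 = 14.2692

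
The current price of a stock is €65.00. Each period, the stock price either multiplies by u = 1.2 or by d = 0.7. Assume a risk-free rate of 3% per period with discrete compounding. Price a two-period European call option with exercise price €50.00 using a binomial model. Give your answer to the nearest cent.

Risk-neutral probability p = (1 + 0.03 − 0.7)/(1.2 − 0.7) = 0.3300/0.5000 = 0.6600
Terminal stock prices: S_uu = 93.6, S_ud = 54.6, S_dd = 31.85
Terminal payoffs (S − K): max(43.6, 0) = 43.6, max(4.6, 0) = 4.6, max(-18.15, 0) = 0
Node u (S = 78): V_u = 1/1.03·[0.6600·43.6000 + 0.3400·4.6000] = 29.4563
Node d (S = 45.5): V_d = 1/1.03·[0.6600·4.6000 + 0.3400·0.0000] = 2.9476
Node 0 (S = 65): V_0 = 1/1.03·[0.6600·29.4563 + 0.3400·2.9476] = 19.8479

€19.85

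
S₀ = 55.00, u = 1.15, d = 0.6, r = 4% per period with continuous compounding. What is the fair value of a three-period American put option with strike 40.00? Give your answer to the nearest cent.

1.82

Risk-neutral probability p = (e^0.04 − 0.6)/(1.15 − 0.6) = 0.4408/0.5500 = 0.8015
Terminal stock prices: S_uuu = 83.65, S_uud = 43.64, S_udd = 22.77, S_ddd = 11.88
Terminal payoffs (K − S): max(-43.65, 0) = 0, max(-3.642, 0) = 0, max(17.23, 0) = 17.23, max(28.12, 0) = 28.12
Node uu (S = 72.74): continuation = e^(−0.04)·[0.8015·0.0000 + 0.1985·0.0000] = 0.0000; exercise value = 0.0000 ≤ continuation, so V_uu = 0.0000
Node ud (S = 37.95): continuation = e^(−0.04)·[0.8015·0.0000 + 0.1985·17.2300] = 3.2865; exercise value = 2.0500 ≤ continuation, so V_ud = 3.2865
Node dd (S = 19.8): continuation = e^(−0.04)·[0.8015·17.2300 + 0.1985·28.1200] = 18.6316; exercise value = 20.2000 > continuation, so V_dd = 20.2000 (exercise)
Node u (S = 63.25): continuation = e^(−0.04)·[0.8015·0.0000 + 0.1985·3.2865] = 0.6269; exercise value = 0.0000 ≤ continuation, so V_u = 0.6269
Node d (S = 33): continuation = e^(−0.04)·[0.8015·3.2865 + 0.1985·20.2000] = 6.3837; exercise value = 7.0000 > continuation, so V_d = 7.0000 (exercise)
Node 0 (S = 55): continuation = e^(−0.04)·[0.8015·0.6269 + 0.1985·7.0000] = 1.8179; exercise value = 0.0000 ≤ continuation, so V_0 = 1.8179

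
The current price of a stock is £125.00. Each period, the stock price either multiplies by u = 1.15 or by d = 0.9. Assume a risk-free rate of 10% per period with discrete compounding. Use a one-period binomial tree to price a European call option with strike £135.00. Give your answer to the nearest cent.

£6.36

Risk-neutral probability p = (1 + 0.1 − 0.9)/(1.15 − 0.9) = 0.2000/0.2500 = 0.8000
Terminal stock prices: S_u = 143.8, S_d = 112.5
Terminal payoffs (S − K): max(8.75, 0) = 8.75, max(-22.5, 0) = 0
Node 0 (S = 125): V_0 = 1/1.1·[0.8000·8.7500 + 0.2000·0.0000] = 6.3636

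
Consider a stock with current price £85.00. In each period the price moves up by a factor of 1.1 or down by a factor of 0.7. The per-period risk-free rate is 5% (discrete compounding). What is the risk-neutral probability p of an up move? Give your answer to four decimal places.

p = 0.8750

Risk-neutral probability p = (1 + 0.05 − 0.7)/(1.1 − 0.7) = 0.3500/0.4000 = 0.8750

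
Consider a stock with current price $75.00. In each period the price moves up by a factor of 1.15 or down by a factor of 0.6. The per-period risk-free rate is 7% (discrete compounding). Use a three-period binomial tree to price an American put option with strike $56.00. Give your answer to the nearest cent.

Risk-neutral probability p = (1 + 0.07 − 0.6)/(1.15 − 0.6) = 0.4700/0.5500 = 0.8545
Terminal stock prices: S_uuu = 114.1, S_uud = 59.51, S_udd = 31.05, S_ddd = 16.2
Terminal payoffs (K − S): max(-58.07, 0) = 0, max(-3.512, 0) = 0, max(24.95, 0) = 24.95, max(39.8, 0) = 39.8
Node uu (S = 99.19): continuation = 1/1.07·[0.8545·0.0000 + 0.1455·0.0000] = 0.0000; exercise value = 0.0000 ≤ continuation, so V_uu = 0.0000
Node ud (S = 51.75): continuation = 1/1.07·[0.8545·0.0000 + 0.1455·24.9500] = 3.3917; exercise value = 4.2500 > continuation, so V_ud = 4.2500 (exercise)
Node dd (S = 27): continuation = 1/1.07·[0.8545·24.9500 + 0.1455·39.8000] = 25.3364; exercise value = 29.0000 > continuation, so V_dd = 29.0000 (exercise)
Node u (S = 86.25): continuation = 1/1.07·[0.8545·0.0000 + 0.1455·4.2500] = 0.5777; exercise value = 0.0000 ≤ continuation, so V_u = 0.5777
Node d (S = 45): continuation = 1/1.07·[0.8545·4.2500 + 0.1455·29.0000] = 7.3364; exercise value = 11.0000 > continuation, so V_d = 11.0000 (exercise)
Node 0 (S = 75): continuation = 1/1.07·[0.8545·0.5777 + 0.1455·11.0000] = 1.9567; exercise value = 0.0000 ≤ continuation, so V_0 = 1.9567

$1.96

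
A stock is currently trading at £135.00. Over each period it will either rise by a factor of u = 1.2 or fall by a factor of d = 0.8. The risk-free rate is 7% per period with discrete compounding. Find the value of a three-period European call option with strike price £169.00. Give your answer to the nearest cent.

£16.14

Risk-neutral probability p = (1 + 0.07 − 0.8)/(1.2 − 0.8) = 0.2700/0.4000 = 0.6750
Terminal stock prices: S_uuu = 233.3, S_uud = 155.5, S_udd = 103.7, S_ddd = 69.12
Terminal payoffs (S − K): max(64.28, 0) = 64.28, max(-13.48, 0) = 0, max(-65.32, 0) = 0, max(-99.88, 0) = 0
Node uu (S = 194.4): V_uu = 1/1.07·[0.6750·64.2800 + 0.3250·0.0000] = 40.5505
Node ud (S = 129.6): V_ud = 1/1.07·[0.6750·0.0000 + 0.3250·0.0000] = 0.0000
Node dd (S = 86.4): V_dd = 1/1.07·[0.6750·0.0000 + 0.3250·0.0000] = 0.0000
Node u (S = 162): V_u = 1/1.07·[0.6750·40.5505 + 0.3250·0.0000] = 25.5809
Node d (S = 108): V_d = 1/1.07·[0.6750·0.0000 + 0.3250·0.0000] = 0.0000
Node 0 (S = 135): V_0 = 1/1.07·[0.6750·25.5809 + 0.3250·0.0000] = 16.1375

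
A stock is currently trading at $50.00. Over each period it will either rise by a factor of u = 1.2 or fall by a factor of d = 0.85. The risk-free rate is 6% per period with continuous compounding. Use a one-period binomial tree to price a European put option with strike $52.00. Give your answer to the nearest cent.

$3.53

Risk-neutral probability p = (e^0.06 − 0.85)/(1.2 − 0.85) = 0.2118/0.3500 = 0.6052
Terminal stock prices: S_u = 60, S_d = 42.5
Terminal payoffs (K − S): max(-8, 0) = 0, max(9.5, 0) = 9.5
Node 0 (S = 50): V_0 = e^(−0.06)·[0.6052·0.0000 + 0.3948·9.5000] = 3.5318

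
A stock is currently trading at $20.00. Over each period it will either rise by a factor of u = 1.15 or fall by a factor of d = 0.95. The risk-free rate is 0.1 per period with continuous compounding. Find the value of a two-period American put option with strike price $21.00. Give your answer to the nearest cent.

Risk-neutral probability p = (e^0.1 − 0.95)/(1.15 − 0.95) = 0.1552/0.2000 = 0.7759
Terminal stock prices: S_uu = 26.45, S_ud = 21.85, S_dd = 18.05
Terminal payoffs (K − S): max(-5.45, 0) = 0, max(-0.85, 0) = 0, max(2.95, 0) = 2.95
Node u (S = 23): continuation = e^(−0.1)·[0.7759·0.0000 + 0.2241·0.0000] = 0.0000; exercise value = 0.0000 ≤ continuation, so V_u = 0.0000
Node d (S = 19): continuation = e^(−0.1)·[0.7759·0.0000 + 0.2241·2.9500] = 0.5983; exercise value = 2.0000 > continuation, so V_d = 2.0000 (exercise)
Node 0 (S = 20): continuation = e^(−0.1)·[0.7759·0.0000 + 0.2241·2.0000] = 0.4056; exercise value = 1.0000 > continuation, so V_0 = 1.0000 (exercise)

$1.00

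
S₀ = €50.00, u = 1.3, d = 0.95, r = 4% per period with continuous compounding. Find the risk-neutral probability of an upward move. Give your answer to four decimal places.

p = 0.2595

Risk-neutral probability p = (e^0.04 − 0.95)/(1.3 − 0.95) = 0.0908/0.3500 = 0.2595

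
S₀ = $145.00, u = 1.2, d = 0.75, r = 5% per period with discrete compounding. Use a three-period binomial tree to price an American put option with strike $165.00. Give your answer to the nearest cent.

$25.89

Risk-neutral probability p = (1 + 0.05 − 0.75)/(1.2 − 0.75) = 0.3000/0.4500 = 0.6667
Terminal stock prices: S_uuu = 250.6, S_uud = 156.6, S_udd = 97.88, S_ddd = 61.17
Terminal payoffs (K − S): max(-85.56, 0) = 0, max(8.4, 0) = 8.4, max(67.12, 0) = 67.12, max(103.8, 0) = 103.8
Node uu (S = 208.8): continuation = 1/1.05·[0.6667·0.0000 + 0.3333·8.4000] = 2.6667; exercise value = 0.0000 ≤ continuation, so V_uu = 2.6667
Node ud (S = 130.5): continuation = 1/1.05·[0.6667·8.4000 + 0.3333·67.1250] = 26.6429; exercise value = 34.5000 > continuation, so V_ud = 34.5000 (exercise)
Node dd (S = 81.56): continuation = 1/1.05·[0.6667·67.1250 + 0.3333·103.8281] = 75.5804; exercise value = 83.4375 > continuation, so V_dd = 83.4375 (exercise)
Node u (S = 174): continuation = 1/1.05·[0.6667·2.6667 + 0.3333·34.5000] = 12.6455; exercise value = 0.0000 ≤ continuation, so V_u = 12.6455
Node d (S = 108.8): continuation = 1/1.05·[0.6667·34.5000 + 0.3333·83.4375] = 48.3929; exercise value = 56.2500 > continuation, so V_d = 56.2500 (exercise)
Node 0 (S = 145): continuation = 1/1.05·[0.6667·12.6455 + 0.3333·56.2500] = 25.8860; exercise value = 20.0000 ≤ continuation, so V_0 = 25.8860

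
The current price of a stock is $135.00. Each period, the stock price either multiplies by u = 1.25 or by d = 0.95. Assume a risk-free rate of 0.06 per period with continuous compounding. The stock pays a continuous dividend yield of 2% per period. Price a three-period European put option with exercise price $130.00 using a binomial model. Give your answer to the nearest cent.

Per-period risk-free factor R = e^0.06 = 1.0618; dividend-adjusted growth = e^(0.06−0.02) = 1.0408.
Risk-neutral probability p = (1.0408 − 0.95)/(1.25 − 0.95) = 0.0908/0.3000 = 0.3027
Terminal stock prices: S_uuu = 263.7, S_uud = 200.4, S_udd = 152.3, S_ddd = 115.7
Terminal payoffs (K − S): max(-133.7, 0) = 0, max(-70.39, 0) = 0, max(-22.3, 0) = 0, max(14.25, 0) = 14.25
Node uu (S = 210.9): V_uu = e^(−0.06)·[0.3027·0.0000 + 0.6973·0.0000] = 0.0000
Node ud (S = 160.3): V_ud = e^(−0.06)·[0.3027·0.0000 + 0.6973·0.0000] = 0.0000
Node dd (S = 121.8): V_dd = e^(−0.06)·[0.3027·0.0000 + 0.6973·14.2544] = 9.3607
Node u (S = 168.8): V_u = e^(−0.06)·[0.3027·0.0000 + 0.6973·0.0000] = 0.0000
Node d (S = 128.2): V_d = e^(−0.06)·[0.3027·0.0000 + 0.6973·9.3607] = 6.1471
Node 0 (S = 135): V_0 = e^(−0.06)·[0.3027·0.0000 + 0.6973·6.1471] = 4.0367

$4.04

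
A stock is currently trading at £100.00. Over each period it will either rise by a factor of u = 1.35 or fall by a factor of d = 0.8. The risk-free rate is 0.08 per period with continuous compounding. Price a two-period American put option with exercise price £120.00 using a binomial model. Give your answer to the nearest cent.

Risk-neutral probability p = (e^0.08 − 0.8)/(1.35 − 0.8) = 0.2833/0.5500 = 0.5151
Terminal stock prices: S_uu = 182.3, S_ud = 108, S_dd = 64
Terminal payoffs (K − S): max(-62.25, 0) = 0, max(12, 0) = 12, max(56, 0) = 56
Node u (S = 135): continuation = e^(−0.08)·[0.5151·0.0000 + 0.4849·12.0000] = 5.3718; exercise value = 0.0000 ≤ continuation, so V_u = 5.3718
Node d (S = 80): continuation = e^(−0.08)·[0.5151·12.0000 + 0.4849·56.0000] = 30.7740; exercise value = 40.0000 > continuation, so V_d = 40.0000 (exercise)
Node 0 (S = 100): continuation = e^(−0.08)·[0.5151·5.3718 + 0.4849·40.0000] = 20.4601; exercise value = 20.0000 ≤ continuation, so V_0 = 20.4601

£20.46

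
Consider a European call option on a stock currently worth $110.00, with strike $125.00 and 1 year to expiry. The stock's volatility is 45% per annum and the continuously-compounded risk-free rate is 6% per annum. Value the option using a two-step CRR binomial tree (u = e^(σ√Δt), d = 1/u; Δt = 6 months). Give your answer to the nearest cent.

CRR parameters: u = e^(σ√Δt) = e^(0.45·√0.5) = 1.3746, d = 1/u = 0.7275
Per-period rate: rΔt = 0.06·0.5 = 0.03, so R = e^0.03 = 1.0305
Risk-neutral probability p = (e^0.03 − 0.7275)/(1.3746 − 0.7275) = 0.3030/0.6472 = 0.4682
Terminal stock prices: S_uu = 207.9, S_ud = 110, S_dd = 58.21
Terminal payoffs (S − K): max(82.86, 0) = 82.86, max(-15, 0) = 0, max(-66.79, 0) = 0
Node u (S = 151.2): V_u = e^(−0.03)·[0.4682·82.8624 + 0.5318·0.0000] = 37.6473
Node d (S = 80.02): V_d = e^(−0.03)·[0.4682·0.0000 + 0.5318·0.0000] = 0.0000
Node 0 (S = 110): V_0 = e^(−0.03)·[0.4682·37.6473 + 0.5318·0.0000] = 17.1045

$17.10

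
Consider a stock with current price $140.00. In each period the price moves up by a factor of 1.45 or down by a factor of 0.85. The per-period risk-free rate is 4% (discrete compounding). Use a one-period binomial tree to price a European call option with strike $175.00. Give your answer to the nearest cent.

$8.53

Risk-neutral probability p = (1 + 0.04 − 0.85)/(1.45 − 0.85) = 0.1900/0.6000 = 0.3167
Terminal stock prices: S_u = 203, S_d = 119
Terminal payoffs (S − K): max(28, 0) = 28, max(-56, 0) = 0
Node 0 (S = 140): V_0 = 1/1.04·[0.3167·28.0000 + 0.6833·0.0000] = 8.5256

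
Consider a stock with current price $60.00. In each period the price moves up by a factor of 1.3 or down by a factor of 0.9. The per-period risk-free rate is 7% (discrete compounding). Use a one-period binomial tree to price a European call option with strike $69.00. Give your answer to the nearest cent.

$3.57

Risk-neutral probability p = (1 + 0.07 − 0.9)/(1.3 − 0.9) = 0.1700/0.4000 = 0.4250
Terminal stock prices: S_u = 78, S_d = 54
Terminal payoffs (S − K): max(9, 0) = 9, max(-15, 0) = 0
Node 0 (S = 60): V_0 = 1/1.07·[0.4250·9.0000 + 0.5750·0.0000] = 3.5748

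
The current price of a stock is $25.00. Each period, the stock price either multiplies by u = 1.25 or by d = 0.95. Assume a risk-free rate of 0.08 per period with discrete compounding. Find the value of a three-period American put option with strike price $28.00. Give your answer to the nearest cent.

$3.00

Risk-neutral probability p = (1 + 0.08 − 0.95)/(1.25 − 0.95) = 0.1300/0.3000 = 0.4333
Terminal stock prices: S_uuu = 48.83, S_uud = 37.11, S_udd = 28.2, S_ddd = 21.43
Terminal payoffs (K − S): max(-20.83, 0) = 0, max(-9.109, 0) = 0, max(-0.2031, 0) = 0, max(6.566, 0) = 6.566
Node uu (S = 39.06): continuation = 1/1.08·[0.4333·0.0000 + 0.5667·0.0000] = 0.0000; exercise value = 0.0000 ≤ continuation, so V_uu = 0.0000
Node ud (S = 29.69): continuation = 1/1.08·[0.4333·0.0000 + 0.5667·0.0000] = 0.0000; exercise value = 0.0000 ≤ continuation, so V_ud = 0.0000
Node dd (S = 22.56): continuation = 1/1.08·[0.4333·0.0000 + 0.5667·6.5656] = 3.4449; exercise value = 5.4375 > continuation, so V_dd = 5.4375 (exercise)
Node u (S = 31.25): continuation = 1/1.08·[0.4333·0.0000 + 0.5667·0.0000] = 0.0000; exercise value = 0.0000 ≤ continuation, so V_u = 0.0000
Node d (S = 23.75): continuation = 1/1.08·[0.4333·0.0000 + 0.5667·5.4375] = 2.8530; exercise value = 4.2500 > continuation, so V_d = 4.2500 (exercise)
Node 0 (S = 25): continuation = 1/1.08·[0.4333·0.0000 + 0.5667·4.2500] = 2.2299; exercise value = 3.0000 > continuation, so V_0 = 3.0000 (exercise)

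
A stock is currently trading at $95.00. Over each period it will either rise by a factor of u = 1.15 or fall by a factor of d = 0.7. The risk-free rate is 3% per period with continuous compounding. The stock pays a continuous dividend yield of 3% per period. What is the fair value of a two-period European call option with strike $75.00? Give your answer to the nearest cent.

Per-period risk-free factor R = e^0.03 = 1.0305; dividend-adjusted growth = e^(0.03−0.03) = 1.0000.
Risk-neutral probability p = (1.0000 − 0.7)/(1.15 − 0.7) = 0.3000/0.4500 = 0.6667
Terminal stock prices: S_uu = 125.6, S_ud = 76.47, S_dd = 46.55
Terminal payoffs (S − K): max(50.64, 0) = 50.64, max(1.475, 0) = 1.475, max(-28.45, 0) = 0
Node u (S = 109.2): V_u = e^(−0.03)·[0.6667·50.6375 + 0.3333·1.4750] = 33.2378
Node d (S = 66.5): V_d = e^(−0.03)·[0.6667·1.4750 + 0.3333·0.0000] = 0.9543
Node 0 (S = 95): V_0 = e^(−0.03)·[0.6667·33.2378 + 0.3333·0.9543] = 21.8123

$21.81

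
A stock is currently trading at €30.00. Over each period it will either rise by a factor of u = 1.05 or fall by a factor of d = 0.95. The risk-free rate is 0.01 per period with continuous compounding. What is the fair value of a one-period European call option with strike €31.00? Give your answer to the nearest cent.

€0.30

Risk-neutral probability p = (e^0.01 − 0.95)/(1.05 − 0.95) = 0.0601/0.1000 = 0.6005
Terminal stock prices: S_u = 31.5, S_d = 28.5
Terminal payoffs (S − K): max(0.5, 0) = 0.5, max(-2.5, 0) = 0
Node 0 (S = 30): V_0 = e^(−0.01)·[0.6005·0.5000 + 0.3995·0.0000] = 0.2973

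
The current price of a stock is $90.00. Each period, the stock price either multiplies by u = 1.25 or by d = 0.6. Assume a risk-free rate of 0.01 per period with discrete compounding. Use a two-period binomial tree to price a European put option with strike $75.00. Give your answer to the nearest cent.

$9.12

Risk-neutral probability p = (1 + 0.01 − 0.6)/(1.25 − 0.6) = 0.4100/0.6500 = 0.6308
Terminal stock prices: S_uu = 140.6, S_ud = 67.5, S_dd = 32.4
Terminal payoffs (K − S): max(-65.62, 0) = 0, max(7.5, 0) = 7.5, max(42.6, 0) = 42.6
Node u (S = 112.5): V_u = 1/1.01·[0.6308·0.0000 + 0.3692·7.5000] = 2.7418
Node d (S = 54): V_d = 1/1.01·[0.6308·7.5000 + 0.3692·42.6000] = 20.2574
Node 0 (S = 90): V_0 = 1/1.01·[0.6308·2.7418 + 0.3692·20.2574] = 9.1179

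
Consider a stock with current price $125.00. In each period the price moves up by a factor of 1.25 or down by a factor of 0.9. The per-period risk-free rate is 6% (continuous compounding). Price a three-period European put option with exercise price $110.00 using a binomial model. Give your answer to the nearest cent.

$2.45

Risk-neutral probability p = (e^0.06 − 0.9)/(1.25 − 0.9) = 0.1618/0.3500 = 0.4624
Terminal stock prices: S_uuu = 244.1, S_uud = 175.8, S_udd = 126.6, S_ddd = 91.13
Terminal payoffs (K − S): max(-134.1, 0) = 0, max(-65.78, 0) = 0, max(-16.56, 0) = 0, max(18.87, 0) = 18.87
Node uu (S = 195.3): V_uu = e^(−0.06)·[0.4624·0.0000 + 0.5376·0.0000] = 0.0000
Node ud (S = 140.6): V_ud = e^(−0.06)·[0.4624·0.0000 + 0.5376·0.0000] = 0.0000
Node dd (S = 101.2): V_dd = e^(−0.06)·[0.4624·0.0000 + 0.5376·18.8750] = 9.5564
Node u (S = 156.2): V_u = e^(−0.06)·[0.4624·0.0000 + 0.5376·0.0000] = 0.0000
Node d (S = 112.5): V_d = e^(−0.06)·[0.4624·0.0000 + 0.5376·9.5564] = 4.8384
Node 0 (S = 125): V_0 = e^(−0.06)·[0.4624·0.0000 + 0.5376·4.8384] = 2.4497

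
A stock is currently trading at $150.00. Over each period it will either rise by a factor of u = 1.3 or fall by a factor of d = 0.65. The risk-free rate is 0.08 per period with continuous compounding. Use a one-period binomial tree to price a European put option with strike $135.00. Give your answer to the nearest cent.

$11.54

Risk-neutral probability p = (e^0.08 − 0.65)/(1.3 − 0.65) = 0.4333/0.6500 = 0.6666
Terminal stock prices: S_u = 195, S_d = 97.5
Terminal payoffs (K − S): max(-60, 0) = 0, max(37.5, 0) = 37.5
Node 0 (S = 150): V_0 = e^(−0.08)·[0.6666·0.0000 + 0.3334·37.5000] = 11.5414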